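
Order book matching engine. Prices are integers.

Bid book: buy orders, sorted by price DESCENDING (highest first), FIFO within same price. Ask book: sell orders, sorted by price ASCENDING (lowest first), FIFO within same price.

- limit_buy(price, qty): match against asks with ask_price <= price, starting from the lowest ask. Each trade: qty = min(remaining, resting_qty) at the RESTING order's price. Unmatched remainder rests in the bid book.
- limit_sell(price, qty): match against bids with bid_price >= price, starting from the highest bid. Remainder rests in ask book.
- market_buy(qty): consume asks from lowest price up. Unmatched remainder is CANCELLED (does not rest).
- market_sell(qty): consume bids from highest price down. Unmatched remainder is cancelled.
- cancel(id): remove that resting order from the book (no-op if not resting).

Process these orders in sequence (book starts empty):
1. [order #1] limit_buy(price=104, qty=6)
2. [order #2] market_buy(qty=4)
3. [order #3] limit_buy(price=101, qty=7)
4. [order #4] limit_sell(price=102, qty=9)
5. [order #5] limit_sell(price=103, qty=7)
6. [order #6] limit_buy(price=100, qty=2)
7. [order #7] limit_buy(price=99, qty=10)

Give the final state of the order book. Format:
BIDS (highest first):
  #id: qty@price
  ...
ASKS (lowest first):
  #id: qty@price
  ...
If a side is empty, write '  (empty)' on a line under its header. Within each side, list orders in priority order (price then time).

Answer: BIDS (highest first):
  #3: 7@101
  #6: 2@100
  #7: 10@99
ASKS (lowest first):
  #4: 3@102
  #5: 7@103

Derivation:
After op 1 [order #1] limit_buy(price=104, qty=6): fills=none; bids=[#1:6@104] asks=[-]
After op 2 [order #2] market_buy(qty=4): fills=none; bids=[#1:6@104] asks=[-]
After op 3 [order #3] limit_buy(price=101, qty=7): fills=none; bids=[#1:6@104 #3:7@101] asks=[-]
After op 4 [order #4] limit_sell(price=102, qty=9): fills=#1x#4:6@104; bids=[#3:7@101] asks=[#4:3@102]
After op 5 [order #5] limit_sell(price=103, qty=7): fills=none; bids=[#3:7@101] asks=[#4:3@102 #5:7@103]
After op 6 [order #6] limit_buy(price=100, qty=2): fills=none; bids=[#3:7@101 #6:2@100] asks=[#4:3@102 #5:7@103]
After op 7 [order #7] limit_buy(price=99, qty=10): fills=none; bids=[#3:7@101 #6:2@100 #7:10@99] asks=[#4:3@102 #5:7@103]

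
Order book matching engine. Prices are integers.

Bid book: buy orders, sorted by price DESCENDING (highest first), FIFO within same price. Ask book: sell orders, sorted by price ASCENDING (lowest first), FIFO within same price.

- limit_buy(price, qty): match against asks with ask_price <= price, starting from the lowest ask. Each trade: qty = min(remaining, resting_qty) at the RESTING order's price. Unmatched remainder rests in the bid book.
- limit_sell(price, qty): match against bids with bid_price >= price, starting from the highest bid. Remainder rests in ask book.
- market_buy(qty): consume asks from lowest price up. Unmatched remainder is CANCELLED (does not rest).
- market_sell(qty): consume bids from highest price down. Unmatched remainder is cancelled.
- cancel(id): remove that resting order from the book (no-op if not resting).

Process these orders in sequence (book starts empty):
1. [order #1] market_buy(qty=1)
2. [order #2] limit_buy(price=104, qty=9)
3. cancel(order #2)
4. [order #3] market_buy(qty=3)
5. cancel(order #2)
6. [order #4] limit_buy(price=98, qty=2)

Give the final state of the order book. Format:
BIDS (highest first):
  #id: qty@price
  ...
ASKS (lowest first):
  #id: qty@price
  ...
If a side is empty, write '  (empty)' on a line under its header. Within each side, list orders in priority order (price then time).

Answer: BIDS (highest first):
  #4: 2@98
ASKS (lowest first):
  (empty)

Derivation:
After op 1 [order #1] market_buy(qty=1): fills=none; bids=[-] asks=[-]
After op 2 [order #2] limit_buy(price=104, qty=9): fills=none; bids=[#2:9@104] asks=[-]
After op 3 cancel(order #2): fills=none; bids=[-] asks=[-]
After op 4 [order #3] market_buy(qty=3): fills=none; bids=[-] asks=[-]
After op 5 cancel(order #2): fills=none; bids=[-] asks=[-]
After op 6 [order #4] limit_buy(price=98, qty=2): fills=none; bids=[#4:2@98] asks=[-]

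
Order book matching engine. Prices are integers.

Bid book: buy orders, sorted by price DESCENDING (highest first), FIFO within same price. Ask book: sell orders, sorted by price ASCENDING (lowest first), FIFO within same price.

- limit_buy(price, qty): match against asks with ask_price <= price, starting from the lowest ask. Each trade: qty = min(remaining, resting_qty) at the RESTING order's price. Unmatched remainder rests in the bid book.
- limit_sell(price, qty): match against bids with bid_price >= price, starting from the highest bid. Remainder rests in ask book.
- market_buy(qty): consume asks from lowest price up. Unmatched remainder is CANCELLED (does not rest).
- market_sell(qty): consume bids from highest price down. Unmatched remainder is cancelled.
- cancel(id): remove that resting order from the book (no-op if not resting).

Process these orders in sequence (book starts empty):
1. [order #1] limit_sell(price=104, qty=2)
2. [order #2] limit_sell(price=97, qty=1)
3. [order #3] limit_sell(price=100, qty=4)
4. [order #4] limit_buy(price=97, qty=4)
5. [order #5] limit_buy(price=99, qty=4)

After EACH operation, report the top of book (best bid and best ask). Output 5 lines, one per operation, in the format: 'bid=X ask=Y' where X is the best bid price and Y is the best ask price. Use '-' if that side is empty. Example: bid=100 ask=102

Answer: bid=- ask=104
bid=- ask=97
bid=- ask=97
bid=97 ask=100
bid=99 ask=100

Derivation:
After op 1 [order #1] limit_sell(price=104, qty=2): fills=none; bids=[-] asks=[#1:2@104]
After op 2 [order #2] limit_sell(price=97, qty=1): fills=none; bids=[-] asks=[#2:1@97 #1:2@104]
After op 3 [order #3] limit_sell(price=100, qty=4): fills=none; bids=[-] asks=[#2:1@97 #3:4@100 #1:2@104]
After op 4 [order #4] limit_buy(price=97, qty=4): fills=#4x#2:1@97; bids=[#4:3@97] asks=[#3:4@100 #1:2@104]
After op 5 [order #5] limit_buy(price=99, qty=4): fills=none; bids=[#5:4@99 #4:3@97] asks=[#3:4@100 #1:2@104]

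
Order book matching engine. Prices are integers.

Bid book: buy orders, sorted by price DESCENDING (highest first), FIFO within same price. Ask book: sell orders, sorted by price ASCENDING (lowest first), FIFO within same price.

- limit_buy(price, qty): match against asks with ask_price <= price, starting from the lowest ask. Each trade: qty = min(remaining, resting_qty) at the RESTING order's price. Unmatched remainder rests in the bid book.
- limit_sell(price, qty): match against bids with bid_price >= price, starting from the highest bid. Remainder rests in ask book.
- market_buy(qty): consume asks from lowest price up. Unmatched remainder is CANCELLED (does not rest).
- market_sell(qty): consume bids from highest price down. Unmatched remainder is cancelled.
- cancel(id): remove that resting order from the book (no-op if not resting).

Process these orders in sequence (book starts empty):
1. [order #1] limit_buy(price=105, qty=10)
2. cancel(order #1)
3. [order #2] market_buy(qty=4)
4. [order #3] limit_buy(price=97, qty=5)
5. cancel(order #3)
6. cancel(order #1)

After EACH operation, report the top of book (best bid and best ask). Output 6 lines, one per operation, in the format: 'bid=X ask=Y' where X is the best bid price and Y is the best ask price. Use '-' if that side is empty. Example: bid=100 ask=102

Answer: bid=105 ask=-
bid=- ask=-
bid=- ask=-
bid=97 ask=-
bid=- ask=-
bid=- ask=-

Derivation:
After op 1 [order #1] limit_buy(price=105, qty=10): fills=none; bids=[#1:10@105] asks=[-]
After op 2 cancel(order #1): fills=none; bids=[-] asks=[-]
After op 3 [order #2] market_buy(qty=4): fills=none; bids=[-] asks=[-]
After op 4 [order #3] limit_buy(price=97, qty=5): fills=none; bids=[#3:5@97] asks=[-]
After op 5 cancel(order #3): fills=none; bids=[-] asks=[-]
After op 6 cancel(order #1): fills=none; bids=[-] asks=[-]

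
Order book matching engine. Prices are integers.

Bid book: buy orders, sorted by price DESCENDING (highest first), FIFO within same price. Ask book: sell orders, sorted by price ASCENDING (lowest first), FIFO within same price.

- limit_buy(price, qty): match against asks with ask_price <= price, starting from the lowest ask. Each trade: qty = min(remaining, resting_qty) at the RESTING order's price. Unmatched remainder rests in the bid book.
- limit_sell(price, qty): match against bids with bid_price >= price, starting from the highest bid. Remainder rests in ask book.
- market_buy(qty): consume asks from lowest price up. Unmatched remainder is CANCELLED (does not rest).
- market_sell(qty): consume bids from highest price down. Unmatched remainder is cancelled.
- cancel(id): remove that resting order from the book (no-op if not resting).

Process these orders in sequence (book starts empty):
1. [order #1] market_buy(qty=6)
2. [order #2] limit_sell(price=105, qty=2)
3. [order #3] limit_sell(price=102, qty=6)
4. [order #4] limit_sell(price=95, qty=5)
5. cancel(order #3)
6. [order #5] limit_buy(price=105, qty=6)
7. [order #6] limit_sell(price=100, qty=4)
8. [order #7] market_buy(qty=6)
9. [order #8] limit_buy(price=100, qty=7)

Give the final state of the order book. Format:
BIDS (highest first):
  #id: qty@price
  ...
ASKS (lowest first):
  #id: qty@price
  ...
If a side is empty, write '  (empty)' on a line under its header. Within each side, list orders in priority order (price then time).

Answer: BIDS (highest first):
  #8: 7@100
ASKS (lowest first):
  (empty)

Derivation:
After op 1 [order #1] market_buy(qty=6): fills=none; bids=[-] asks=[-]
After op 2 [order #2] limit_sell(price=105, qty=2): fills=none; bids=[-] asks=[#2:2@105]
After op 3 [order #3] limit_sell(price=102, qty=6): fills=none; bids=[-] asks=[#3:6@102 #2:2@105]
After op 4 [order #4] limit_sell(price=95, qty=5): fills=none; bids=[-] asks=[#4:5@95 #3:6@102 #2:2@105]
After op 5 cancel(order #3): fills=none; bids=[-] asks=[#4:5@95 #2:2@105]
After op 6 [order #5] limit_buy(price=105, qty=6): fills=#5x#4:5@95 #5x#2:1@105; bids=[-] asks=[#2:1@105]
After op 7 [order #6] limit_sell(price=100, qty=4): fills=none; bids=[-] asks=[#6:4@100 #2:1@105]
After op 8 [order #7] market_buy(qty=6): fills=#7x#6:4@100 #7x#2:1@105; bids=[-] asks=[-]
After op 9 [order #8] limit_buy(price=100, qty=7): fills=none; bids=[#8:7@100] asks=[-]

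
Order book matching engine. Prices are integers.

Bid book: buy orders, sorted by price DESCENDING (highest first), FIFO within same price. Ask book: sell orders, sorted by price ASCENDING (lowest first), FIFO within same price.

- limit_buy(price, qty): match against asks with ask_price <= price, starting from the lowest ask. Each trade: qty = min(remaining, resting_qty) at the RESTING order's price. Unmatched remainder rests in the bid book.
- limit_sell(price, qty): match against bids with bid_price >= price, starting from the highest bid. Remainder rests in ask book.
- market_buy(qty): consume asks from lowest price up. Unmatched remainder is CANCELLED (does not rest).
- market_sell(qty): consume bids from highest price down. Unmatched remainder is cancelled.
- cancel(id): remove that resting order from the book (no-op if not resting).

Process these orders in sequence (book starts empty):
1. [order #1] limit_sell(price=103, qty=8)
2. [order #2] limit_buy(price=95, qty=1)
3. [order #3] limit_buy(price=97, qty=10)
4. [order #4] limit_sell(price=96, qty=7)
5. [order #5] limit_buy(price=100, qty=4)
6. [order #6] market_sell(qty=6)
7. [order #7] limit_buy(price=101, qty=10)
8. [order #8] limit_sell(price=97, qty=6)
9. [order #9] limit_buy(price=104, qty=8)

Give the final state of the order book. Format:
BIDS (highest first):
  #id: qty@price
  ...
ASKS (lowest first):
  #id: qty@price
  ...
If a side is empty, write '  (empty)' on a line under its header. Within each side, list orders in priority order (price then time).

Answer: BIDS (highest first):
  #7: 4@101
  #3: 1@97
  #2: 1@95
ASKS (lowest first):
  (empty)

Derivation:
After op 1 [order #1] limit_sell(price=103, qty=8): fills=none; bids=[-] asks=[#1:8@103]
After op 2 [order #2] limit_buy(price=95, qty=1): fills=none; bids=[#2:1@95] asks=[#1:8@103]
After op 3 [order #3] limit_buy(price=97, qty=10): fills=none; bids=[#3:10@97 #2:1@95] asks=[#1:8@103]
After op 4 [order #4] limit_sell(price=96, qty=7): fills=#3x#4:7@97; bids=[#3:3@97 #2:1@95] asks=[#1:8@103]
After op 5 [order #5] limit_buy(price=100, qty=4): fills=none; bids=[#5:4@100 #3:3@97 #2:1@95] asks=[#1:8@103]
After op 6 [order #6] market_sell(qty=6): fills=#5x#6:4@100 #3x#6:2@97; bids=[#3:1@97 #2:1@95] asks=[#1:8@103]
After op 7 [order #7] limit_buy(price=101, qty=10): fills=none; bids=[#7:10@101 #3:1@97 #2:1@95] asks=[#1:8@103]
After op 8 [order #8] limit_sell(price=97, qty=6): fills=#7x#8:6@101; bids=[#7:4@101 #3:1@97 #2:1@95] asks=[#1:8@103]
After op 9 [order #9] limit_buy(price=104, qty=8): fills=#9x#1:8@103; bids=[#7:4@101 #3:1@97 #2:1@95] asks=[-]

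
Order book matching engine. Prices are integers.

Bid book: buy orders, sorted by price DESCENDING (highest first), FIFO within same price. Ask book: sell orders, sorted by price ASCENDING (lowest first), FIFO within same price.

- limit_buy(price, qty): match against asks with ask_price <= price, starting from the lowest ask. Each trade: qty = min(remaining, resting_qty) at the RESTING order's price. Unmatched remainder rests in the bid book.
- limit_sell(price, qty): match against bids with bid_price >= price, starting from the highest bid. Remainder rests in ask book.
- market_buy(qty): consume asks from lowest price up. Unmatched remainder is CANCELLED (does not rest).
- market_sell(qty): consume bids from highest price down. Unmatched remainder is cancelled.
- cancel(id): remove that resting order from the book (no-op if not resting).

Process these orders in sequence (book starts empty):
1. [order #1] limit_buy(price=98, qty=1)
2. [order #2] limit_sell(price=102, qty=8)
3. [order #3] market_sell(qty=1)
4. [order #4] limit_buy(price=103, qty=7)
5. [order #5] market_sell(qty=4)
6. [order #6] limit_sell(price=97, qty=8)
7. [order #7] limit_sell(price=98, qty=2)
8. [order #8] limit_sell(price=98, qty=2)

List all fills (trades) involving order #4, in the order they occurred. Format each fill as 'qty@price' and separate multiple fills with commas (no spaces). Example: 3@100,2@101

Answer: 7@102

Derivation:
After op 1 [order #1] limit_buy(price=98, qty=1): fills=none; bids=[#1:1@98] asks=[-]
After op 2 [order #2] limit_sell(price=102, qty=8): fills=none; bids=[#1:1@98] asks=[#2:8@102]
After op 3 [order #3] market_sell(qty=1): fills=#1x#3:1@98; bids=[-] asks=[#2:8@102]
After op 4 [order #4] limit_buy(price=103, qty=7): fills=#4x#2:7@102; bids=[-] asks=[#2:1@102]
After op 5 [order #5] market_sell(qty=4): fills=none; bids=[-] asks=[#2:1@102]
After op 6 [order #6] limit_sell(price=97, qty=8): fills=none; bids=[-] asks=[#6:8@97 #2:1@102]
After op 7 [order #7] limit_sell(price=98, qty=2): fills=none; bids=[-] asks=[#6:8@97 #7:2@98 #2:1@102]
After op 8 [order #8] limit_sell(price=98, qty=2): fills=none; bids=[-] asks=[#6:8@97 #7:2@98 #8:2@98 #2:1@102]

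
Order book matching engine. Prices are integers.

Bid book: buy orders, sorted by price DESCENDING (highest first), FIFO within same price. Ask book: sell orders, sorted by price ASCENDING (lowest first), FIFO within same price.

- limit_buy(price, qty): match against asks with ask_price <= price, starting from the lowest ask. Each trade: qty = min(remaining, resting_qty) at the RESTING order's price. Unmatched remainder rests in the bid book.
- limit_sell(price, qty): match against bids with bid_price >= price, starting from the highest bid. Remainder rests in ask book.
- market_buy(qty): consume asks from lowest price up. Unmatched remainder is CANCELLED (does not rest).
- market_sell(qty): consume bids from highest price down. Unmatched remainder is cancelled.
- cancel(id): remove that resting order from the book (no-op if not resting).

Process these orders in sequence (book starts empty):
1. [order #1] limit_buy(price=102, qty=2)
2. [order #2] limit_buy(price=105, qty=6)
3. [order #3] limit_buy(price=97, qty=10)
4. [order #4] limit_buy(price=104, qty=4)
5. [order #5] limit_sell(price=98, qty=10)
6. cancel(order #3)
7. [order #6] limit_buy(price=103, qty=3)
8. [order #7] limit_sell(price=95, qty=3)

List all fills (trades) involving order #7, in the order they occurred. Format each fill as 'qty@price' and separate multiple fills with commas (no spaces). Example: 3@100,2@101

After op 1 [order #1] limit_buy(price=102, qty=2): fills=none; bids=[#1:2@102] asks=[-]
After op 2 [order #2] limit_buy(price=105, qty=6): fills=none; bids=[#2:6@105 #1:2@102] asks=[-]
After op 3 [order #3] limit_buy(price=97, qty=10): fills=none; bids=[#2:6@105 #1:2@102 #3:10@97] asks=[-]
After op 4 [order #4] limit_buy(price=104, qty=4): fills=none; bids=[#2:6@105 #4:4@104 #1:2@102 #3:10@97] asks=[-]
After op 5 [order #5] limit_sell(price=98, qty=10): fills=#2x#5:6@105 #4x#5:4@104; bids=[#1:2@102 #3:10@97] asks=[-]
After op 6 cancel(order #3): fills=none; bids=[#1:2@102] asks=[-]
After op 7 [order #6] limit_buy(price=103, qty=3): fills=none; bids=[#6:3@103 #1:2@102] asks=[-]
After op 8 [order #7] limit_sell(price=95, qty=3): fills=#6x#7:3@103; bids=[#1:2@102] asks=[-]

Answer: 3@103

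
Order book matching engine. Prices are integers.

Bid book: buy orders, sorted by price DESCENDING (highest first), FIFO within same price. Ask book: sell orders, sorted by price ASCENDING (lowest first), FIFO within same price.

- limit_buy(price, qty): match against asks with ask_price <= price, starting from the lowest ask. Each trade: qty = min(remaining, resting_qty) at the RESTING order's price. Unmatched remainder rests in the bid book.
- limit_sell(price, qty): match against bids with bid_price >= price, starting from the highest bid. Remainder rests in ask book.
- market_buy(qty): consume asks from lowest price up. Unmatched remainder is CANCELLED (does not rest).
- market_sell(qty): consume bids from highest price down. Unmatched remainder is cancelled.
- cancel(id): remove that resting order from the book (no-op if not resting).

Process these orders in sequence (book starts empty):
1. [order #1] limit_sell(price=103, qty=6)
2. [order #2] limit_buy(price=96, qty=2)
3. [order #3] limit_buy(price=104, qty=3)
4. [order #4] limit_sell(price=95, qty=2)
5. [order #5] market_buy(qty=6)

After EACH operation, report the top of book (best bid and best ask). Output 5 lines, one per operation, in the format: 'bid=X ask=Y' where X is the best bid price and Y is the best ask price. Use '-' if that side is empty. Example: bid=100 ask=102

Answer: bid=- ask=103
bid=96 ask=103
bid=96 ask=103
bid=- ask=103
bid=- ask=-

Derivation:
After op 1 [order #1] limit_sell(price=103, qty=6): fills=none; bids=[-] asks=[#1:6@103]
After op 2 [order #2] limit_buy(price=96, qty=2): fills=none; bids=[#2:2@96] asks=[#1:6@103]
After op 3 [order #3] limit_buy(price=104, qty=3): fills=#3x#1:3@103; bids=[#2:2@96] asks=[#1:3@103]
After op 4 [order #4] limit_sell(price=95, qty=2): fills=#2x#4:2@96; bids=[-] asks=[#1:3@103]
After op 5 [order #5] market_buy(qty=6): fills=#5x#1:3@103; bids=[-] asks=[-]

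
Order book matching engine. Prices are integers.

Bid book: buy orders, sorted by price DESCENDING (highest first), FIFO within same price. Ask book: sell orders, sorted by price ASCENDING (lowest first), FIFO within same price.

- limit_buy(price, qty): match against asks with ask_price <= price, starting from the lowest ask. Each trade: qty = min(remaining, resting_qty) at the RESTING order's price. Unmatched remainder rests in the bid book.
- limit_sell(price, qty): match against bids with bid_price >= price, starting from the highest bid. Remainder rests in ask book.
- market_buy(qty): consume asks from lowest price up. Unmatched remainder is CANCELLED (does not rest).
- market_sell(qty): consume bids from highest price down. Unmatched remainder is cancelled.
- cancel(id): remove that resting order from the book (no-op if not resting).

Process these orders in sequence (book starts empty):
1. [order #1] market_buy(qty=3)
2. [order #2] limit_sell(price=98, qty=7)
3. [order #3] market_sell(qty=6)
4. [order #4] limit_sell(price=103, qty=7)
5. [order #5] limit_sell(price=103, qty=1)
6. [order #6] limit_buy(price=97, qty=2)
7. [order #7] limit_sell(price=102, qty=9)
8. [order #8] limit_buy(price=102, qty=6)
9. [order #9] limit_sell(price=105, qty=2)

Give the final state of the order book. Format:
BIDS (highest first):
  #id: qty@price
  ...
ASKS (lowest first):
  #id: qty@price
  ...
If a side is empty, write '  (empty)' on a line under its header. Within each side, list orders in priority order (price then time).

Answer: BIDS (highest first):
  #6: 2@97
ASKS (lowest first):
  #2: 1@98
  #7: 9@102
  #4: 7@103
  #5: 1@103
  #9: 2@105

Derivation:
After op 1 [order #1] market_buy(qty=3): fills=none; bids=[-] asks=[-]
After op 2 [order #2] limit_sell(price=98, qty=7): fills=none; bids=[-] asks=[#2:7@98]
After op 3 [order #3] market_sell(qty=6): fills=none; bids=[-] asks=[#2:7@98]
After op 4 [order #4] limit_sell(price=103, qty=7): fills=none; bids=[-] asks=[#2:7@98 #4:7@103]
After op 5 [order #5] limit_sell(price=103, qty=1): fills=none; bids=[-] asks=[#2:7@98 #4:7@103 #5:1@103]
After op 6 [order #6] limit_buy(price=97, qty=2): fills=none; bids=[#6:2@97] asks=[#2:7@98 #4:7@103 #5:1@103]
After op 7 [order #7] limit_sell(price=102, qty=9): fills=none; bids=[#6:2@97] asks=[#2:7@98 #7:9@102 #4:7@103 #5:1@103]
After op 8 [order #8] limit_buy(price=102, qty=6): fills=#8x#2:6@98; bids=[#6:2@97] asks=[#2:1@98 #7:9@102 #4:7@103 #5:1@103]
After op 9 [order #9] limit_sell(price=105, qty=2): fills=none; bids=[#6:2@97] asks=[#2:1@98 #7:9@102 #4:7@103 #5:1@103 #9:2@105]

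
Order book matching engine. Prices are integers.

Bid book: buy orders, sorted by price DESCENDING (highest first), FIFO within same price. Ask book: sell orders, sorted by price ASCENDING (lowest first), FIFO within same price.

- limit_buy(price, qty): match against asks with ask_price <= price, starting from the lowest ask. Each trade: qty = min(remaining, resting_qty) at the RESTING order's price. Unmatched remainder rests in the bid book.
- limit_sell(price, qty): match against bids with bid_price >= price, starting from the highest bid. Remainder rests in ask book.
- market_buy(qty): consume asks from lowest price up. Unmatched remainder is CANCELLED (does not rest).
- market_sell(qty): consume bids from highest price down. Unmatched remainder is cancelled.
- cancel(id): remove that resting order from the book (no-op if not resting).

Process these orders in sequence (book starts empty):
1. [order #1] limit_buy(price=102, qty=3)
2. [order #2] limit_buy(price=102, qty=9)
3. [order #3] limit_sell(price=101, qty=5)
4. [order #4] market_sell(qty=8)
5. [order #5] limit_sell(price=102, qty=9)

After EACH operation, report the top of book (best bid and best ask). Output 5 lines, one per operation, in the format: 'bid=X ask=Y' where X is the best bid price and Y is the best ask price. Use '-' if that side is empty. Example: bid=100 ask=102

After op 1 [order #1] limit_buy(price=102, qty=3): fills=none; bids=[#1:3@102] asks=[-]
After op 2 [order #2] limit_buy(price=102, qty=9): fills=none; bids=[#1:3@102 #2:9@102] asks=[-]
After op 3 [order #3] limit_sell(price=101, qty=5): fills=#1x#3:3@102 #2x#3:2@102; bids=[#2:7@102] asks=[-]
After op 4 [order #4] market_sell(qty=8): fills=#2x#4:7@102; bids=[-] asks=[-]
After op 5 [order #5] limit_sell(price=102, qty=9): fills=none; bids=[-] asks=[#5:9@102]

Answer: bid=102 ask=-
bid=102 ask=-
bid=102 ask=-
bid=- ask=-
bid=- ask=102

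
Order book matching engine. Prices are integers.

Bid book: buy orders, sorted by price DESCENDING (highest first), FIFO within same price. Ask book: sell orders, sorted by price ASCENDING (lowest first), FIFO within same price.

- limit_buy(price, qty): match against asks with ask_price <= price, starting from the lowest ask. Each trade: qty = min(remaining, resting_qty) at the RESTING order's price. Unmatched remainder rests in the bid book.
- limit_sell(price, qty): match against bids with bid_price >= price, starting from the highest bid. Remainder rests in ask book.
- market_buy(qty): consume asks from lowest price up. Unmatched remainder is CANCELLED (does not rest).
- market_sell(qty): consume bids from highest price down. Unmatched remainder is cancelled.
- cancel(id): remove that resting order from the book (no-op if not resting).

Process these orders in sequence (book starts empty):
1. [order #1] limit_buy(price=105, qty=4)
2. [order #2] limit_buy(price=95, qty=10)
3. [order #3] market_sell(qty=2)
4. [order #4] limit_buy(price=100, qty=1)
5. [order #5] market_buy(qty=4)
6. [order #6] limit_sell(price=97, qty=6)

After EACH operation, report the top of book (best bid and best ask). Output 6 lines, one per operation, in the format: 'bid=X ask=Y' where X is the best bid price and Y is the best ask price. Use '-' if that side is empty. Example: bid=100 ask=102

Answer: bid=105 ask=-
bid=105 ask=-
bid=105 ask=-
bid=105 ask=-
bid=105 ask=-
bid=95 ask=97

Derivation:
After op 1 [order #1] limit_buy(price=105, qty=4): fills=none; bids=[#1:4@105] asks=[-]
After op 2 [order #2] limit_buy(price=95, qty=10): fills=none; bids=[#1:4@105 #2:10@95] asks=[-]
After op 3 [order #3] market_sell(qty=2): fills=#1x#3:2@105; bids=[#1:2@105 #2:10@95] asks=[-]
After op 4 [order #4] limit_buy(price=100, qty=1): fills=none; bids=[#1:2@105 #4:1@100 #2:10@95] asks=[-]
After op 5 [order #5] market_buy(qty=4): fills=none; bids=[#1:2@105 #4:1@100 #2:10@95] asks=[-]
After op 6 [order #6] limit_sell(price=97, qty=6): fills=#1x#6:2@105 #4x#6:1@100; bids=[#2:10@95] asks=[#6:3@97]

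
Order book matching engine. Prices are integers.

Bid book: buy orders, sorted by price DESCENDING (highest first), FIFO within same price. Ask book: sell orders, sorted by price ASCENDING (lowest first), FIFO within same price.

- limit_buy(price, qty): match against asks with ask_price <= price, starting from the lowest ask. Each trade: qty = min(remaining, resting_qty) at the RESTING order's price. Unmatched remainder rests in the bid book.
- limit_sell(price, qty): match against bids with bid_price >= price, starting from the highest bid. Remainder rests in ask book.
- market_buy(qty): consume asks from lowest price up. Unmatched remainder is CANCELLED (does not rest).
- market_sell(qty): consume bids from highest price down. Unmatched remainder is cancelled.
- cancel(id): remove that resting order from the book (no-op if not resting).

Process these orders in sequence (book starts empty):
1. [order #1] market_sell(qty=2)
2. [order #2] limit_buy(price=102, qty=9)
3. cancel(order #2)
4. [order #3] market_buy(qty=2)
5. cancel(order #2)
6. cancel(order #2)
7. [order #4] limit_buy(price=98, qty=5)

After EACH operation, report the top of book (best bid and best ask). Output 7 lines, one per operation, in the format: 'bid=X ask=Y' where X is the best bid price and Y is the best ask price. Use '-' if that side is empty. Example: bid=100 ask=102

After op 1 [order #1] market_sell(qty=2): fills=none; bids=[-] asks=[-]
After op 2 [order #2] limit_buy(price=102, qty=9): fills=none; bids=[#2:9@102] asks=[-]
After op 3 cancel(order #2): fills=none; bids=[-] asks=[-]
After op 4 [order #3] market_buy(qty=2): fills=none; bids=[-] asks=[-]
After op 5 cancel(order #2): fills=none; bids=[-] asks=[-]
After op 6 cancel(order #2): fills=none; bids=[-] asks=[-]
After op 7 [order #4] limit_buy(price=98, qty=5): fills=none; bids=[#4:5@98] asks=[-]

Answer: bid=- ask=-
bid=102 ask=-
bid=- ask=-
bid=- ask=-
bid=- ask=-
bid=- ask=-
bid=98 ask=-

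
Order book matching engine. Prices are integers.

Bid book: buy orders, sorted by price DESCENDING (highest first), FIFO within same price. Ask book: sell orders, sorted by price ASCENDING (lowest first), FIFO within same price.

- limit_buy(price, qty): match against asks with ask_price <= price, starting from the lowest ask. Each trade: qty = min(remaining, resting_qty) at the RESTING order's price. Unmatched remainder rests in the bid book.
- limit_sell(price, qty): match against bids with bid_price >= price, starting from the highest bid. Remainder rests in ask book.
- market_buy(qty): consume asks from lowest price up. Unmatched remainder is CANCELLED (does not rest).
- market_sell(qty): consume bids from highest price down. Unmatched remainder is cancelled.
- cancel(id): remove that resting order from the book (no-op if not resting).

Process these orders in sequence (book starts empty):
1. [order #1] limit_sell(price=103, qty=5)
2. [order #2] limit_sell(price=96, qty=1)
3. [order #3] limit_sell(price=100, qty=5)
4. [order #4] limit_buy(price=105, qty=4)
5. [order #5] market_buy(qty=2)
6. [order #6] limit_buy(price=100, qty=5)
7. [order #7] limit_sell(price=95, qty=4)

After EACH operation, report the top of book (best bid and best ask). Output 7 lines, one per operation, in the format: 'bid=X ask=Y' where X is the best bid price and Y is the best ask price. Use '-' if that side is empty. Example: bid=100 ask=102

After op 1 [order #1] limit_sell(price=103, qty=5): fills=none; bids=[-] asks=[#1:5@103]
After op 2 [order #2] limit_sell(price=96, qty=1): fills=none; bids=[-] asks=[#2:1@96 #1:5@103]
After op 3 [order #3] limit_sell(price=100, qty=5): fills=none; bids=[-] asks=[#2:1@96 #3:5@100 #1:5@103]
After op 4 [order #4] limit_buy(price=105, qty=4): fills=#4x#2:1@96 #4x#3:3@100; bids=[-] asks=[#3:2@100 #1:5@103]
After op 5 [order #5] market_buy(qty=2): fills=#5x#3:2@100; bids=[-] asks=[#1:5@103]
After op 6 [order #6] limit_buy(price=100, qty=5): fills=none; bids=[#6:5@100] asks=[#1:5@103]
After op 7 [order #7] limit_sell(price=95, qty=4): fills=#6x#7:4@100; bids=[#6:1@100] asks=[#1:5@103]

Answer: bid=- ask=103
bid=- ask=96
bid=- ask=96
bid=- ask=100
bid=- ask=103
bid=100 ask=103
bid=100 ask=103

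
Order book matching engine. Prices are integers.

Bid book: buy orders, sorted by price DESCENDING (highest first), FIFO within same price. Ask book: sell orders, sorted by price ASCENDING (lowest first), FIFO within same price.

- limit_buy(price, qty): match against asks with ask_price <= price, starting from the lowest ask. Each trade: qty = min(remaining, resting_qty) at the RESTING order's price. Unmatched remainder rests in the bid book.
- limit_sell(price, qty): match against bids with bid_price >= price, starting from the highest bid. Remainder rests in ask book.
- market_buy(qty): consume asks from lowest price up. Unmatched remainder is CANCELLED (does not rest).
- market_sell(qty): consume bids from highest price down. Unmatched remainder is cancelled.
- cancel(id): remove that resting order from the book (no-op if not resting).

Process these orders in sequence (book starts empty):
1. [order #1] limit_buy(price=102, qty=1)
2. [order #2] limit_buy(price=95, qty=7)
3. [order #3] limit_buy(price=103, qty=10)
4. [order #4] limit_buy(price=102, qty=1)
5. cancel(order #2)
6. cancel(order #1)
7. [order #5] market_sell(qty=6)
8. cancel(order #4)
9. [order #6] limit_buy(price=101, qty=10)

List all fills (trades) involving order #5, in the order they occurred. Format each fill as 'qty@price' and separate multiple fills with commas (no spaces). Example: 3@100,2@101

After op 1 [order #1] limit_buy(price=102, qty=1): fills=none; bids=[#1:1@102] asks=[-]
After op 2 [order #2] limit_buy(price=95, qty=7): fills=none; bids=[#1:1@102 #2:7@95] asks=[-]
After op 3 [order #3] limit_buy(price=103, qty=10): fills=none; bids=[#3:10@103 #1:1@102 #2:7@95] asks=[-]
After op 4 [order #4] limit_buy(price=102, qty=1): fills=none; bids=[#3:10@103 #1:1@102 #4:1@102 #2:7@95] asks=[-]
After op 5 cancel(order #2): fills=none; bids=[#3:10@103 #1:1@102 #4:1@102] asks=[-]
After op 6 cancel(order #1): fills=none; bids=[#3:10@103 #4:1@102] asks=[-]
After op 7 [order #5] market_sell(qty=6): fills=#3x#5:6@103; bids=[#3:4@103 #4:1@102] asks=[-]
After op 8 cancel(order #4): fills=none; bids=[#3:4@103] asks=[-]
After op 9 [order #6] limit_buy(price=101, qty=10): fills=none; bids=[#3:4@103 #6:10@101] asks=[-]

Answer: 6@103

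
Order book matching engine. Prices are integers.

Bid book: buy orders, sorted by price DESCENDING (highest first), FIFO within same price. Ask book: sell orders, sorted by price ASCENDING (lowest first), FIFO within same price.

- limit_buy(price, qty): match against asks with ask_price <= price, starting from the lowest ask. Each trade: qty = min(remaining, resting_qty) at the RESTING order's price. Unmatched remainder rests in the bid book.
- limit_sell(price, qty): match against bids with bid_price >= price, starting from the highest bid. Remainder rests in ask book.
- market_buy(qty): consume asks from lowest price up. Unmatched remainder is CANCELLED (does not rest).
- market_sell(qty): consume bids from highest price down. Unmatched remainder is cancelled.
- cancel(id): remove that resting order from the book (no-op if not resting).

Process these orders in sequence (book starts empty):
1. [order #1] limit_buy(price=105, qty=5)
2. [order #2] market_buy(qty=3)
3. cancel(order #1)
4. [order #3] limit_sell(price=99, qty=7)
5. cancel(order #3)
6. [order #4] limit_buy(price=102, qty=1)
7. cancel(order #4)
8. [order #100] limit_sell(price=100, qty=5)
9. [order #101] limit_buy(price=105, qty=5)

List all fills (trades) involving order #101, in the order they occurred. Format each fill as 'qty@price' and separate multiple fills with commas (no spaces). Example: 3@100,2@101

Answer: 5@100

Derivation:
After op 1 [order #1] limit_buy(price=105, qty=5): fills=none; bids=[#1:5@105] asks=[-]
After op 2 [order #2] market_buy(qty=3): fills=none; bids=[#1:5@105] asks=[-]
After op 3 cancel(order #1): fills=none; bids=[-] asks=[-]
After op 4 [order #3] limit_sell(price=99, qty=7): fills=none; bids=[-] asks=[#3:7@99]
After op 5 cancel(order #3): fills=none; bids=[-] asks=[-]
After op 6 [order #4] limit_buy(price=102, qty=1): fills=none; bids=[#4:1@102] asks=[-]
After op 7 cancel(order #4): fills=none; bids=[-] asks=[-]
After op 8 [order #100] limit_sell(price=100, qty=5): fills=none; bids=[-] asks=[#100:5@100]
After op 9 [order #101] limit_buy(price=105, qty=5): fills=#101x#100:5@100; bids=[-] asks=[-]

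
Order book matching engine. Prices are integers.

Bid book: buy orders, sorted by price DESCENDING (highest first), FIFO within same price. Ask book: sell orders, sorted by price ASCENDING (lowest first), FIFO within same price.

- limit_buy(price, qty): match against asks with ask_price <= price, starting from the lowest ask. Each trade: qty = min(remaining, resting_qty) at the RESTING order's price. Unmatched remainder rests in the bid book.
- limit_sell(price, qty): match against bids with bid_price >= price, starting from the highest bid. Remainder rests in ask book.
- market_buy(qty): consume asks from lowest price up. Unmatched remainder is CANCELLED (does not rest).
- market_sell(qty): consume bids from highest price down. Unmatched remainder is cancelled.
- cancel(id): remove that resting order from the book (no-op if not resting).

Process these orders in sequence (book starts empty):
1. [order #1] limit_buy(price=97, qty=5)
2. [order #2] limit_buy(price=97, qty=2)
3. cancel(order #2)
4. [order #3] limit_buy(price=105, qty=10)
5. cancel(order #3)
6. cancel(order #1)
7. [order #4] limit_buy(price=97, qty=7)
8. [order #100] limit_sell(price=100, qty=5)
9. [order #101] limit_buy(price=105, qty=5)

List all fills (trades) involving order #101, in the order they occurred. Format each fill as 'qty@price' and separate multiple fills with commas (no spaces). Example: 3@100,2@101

After op 1 [order #1] limit_buy(price=97, qty=5): fills=none; bids=[#1:5@97] asks=[-]
After op 2 [order #2] limit_buy(price=97, qty=2): fills=none; bids=[#1:5@97 #2:2@97] asks=[-]
After op 3 cancel(order #2): fills=none; bids=[#1:5@97] asks=[-]
After op 4 [order #3] limit_buy(price=105, qty=10): fills=none; bids=[#3:10@105 #1:5@97] asks=[-]
After op 5 cancel(order #3): fills=none; bids=[#1:5@97] asks=[-]
After op 6 cancel(order #1): fills=none; bids=[-] asks=[-]
After op 7 [order #4] limit_buy(price=97, qty=7): fills=none; bids=[#4:7@97] asks=[-]
After op 8 [order #100] limit_sell(price=100, qty=5): fills=none; bids=[#4:7@97] asks=[#100:5@100]
After op 9 [order #101] limit_buy(price=105, qty=5): fills=#101x#100:5@100; bids=[#4:7@97] asks=[-]

Answer: 5@100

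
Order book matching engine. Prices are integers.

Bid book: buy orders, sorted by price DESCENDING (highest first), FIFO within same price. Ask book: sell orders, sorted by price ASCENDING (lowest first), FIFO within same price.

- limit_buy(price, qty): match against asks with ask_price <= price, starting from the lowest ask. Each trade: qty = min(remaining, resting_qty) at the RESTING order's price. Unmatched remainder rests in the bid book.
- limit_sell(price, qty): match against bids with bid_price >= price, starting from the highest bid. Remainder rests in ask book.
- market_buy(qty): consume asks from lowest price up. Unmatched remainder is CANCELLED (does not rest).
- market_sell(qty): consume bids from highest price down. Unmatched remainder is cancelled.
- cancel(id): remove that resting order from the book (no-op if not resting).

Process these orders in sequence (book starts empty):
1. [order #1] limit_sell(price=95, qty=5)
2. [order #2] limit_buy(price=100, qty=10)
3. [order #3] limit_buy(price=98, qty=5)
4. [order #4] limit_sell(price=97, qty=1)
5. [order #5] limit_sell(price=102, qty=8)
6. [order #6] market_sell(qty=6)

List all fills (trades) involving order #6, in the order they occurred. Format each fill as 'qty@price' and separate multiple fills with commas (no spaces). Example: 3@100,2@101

Answer: 4@100,2@98

Derivation:
After op 1 [order #1] limit_sell(price=95, qty=5): fills=none; bids=[-] asks=[#1:5@95]
After op 2 [order #2] limit_buy(price=100, qty=10): fills=#2x#1:5@95; bids=[#2:5@100] asks=[-]
After op 3 [order #3] limit_buy(price=98, qty=5): fills=none; bids=[#2:5@100 #3:5@98] asks=[-]
After op 4 [order #4] limit_sell(price=97, qty=1): fills=#2x#4:1@100; bids=[#2:4@100 #3:5@98] asks=[-]
After op 5 [order #5] limit_sell(price=102, qty=8): fills=none; bids=[#2:4@100 #3:5@98] asks=[#5:8@102]
After op 6 [order #6] market_sell(qty=6): fills=#2x#6:4@100 #3x#6:2@98; bids=[#3:3@98] asks=[#5:8@102]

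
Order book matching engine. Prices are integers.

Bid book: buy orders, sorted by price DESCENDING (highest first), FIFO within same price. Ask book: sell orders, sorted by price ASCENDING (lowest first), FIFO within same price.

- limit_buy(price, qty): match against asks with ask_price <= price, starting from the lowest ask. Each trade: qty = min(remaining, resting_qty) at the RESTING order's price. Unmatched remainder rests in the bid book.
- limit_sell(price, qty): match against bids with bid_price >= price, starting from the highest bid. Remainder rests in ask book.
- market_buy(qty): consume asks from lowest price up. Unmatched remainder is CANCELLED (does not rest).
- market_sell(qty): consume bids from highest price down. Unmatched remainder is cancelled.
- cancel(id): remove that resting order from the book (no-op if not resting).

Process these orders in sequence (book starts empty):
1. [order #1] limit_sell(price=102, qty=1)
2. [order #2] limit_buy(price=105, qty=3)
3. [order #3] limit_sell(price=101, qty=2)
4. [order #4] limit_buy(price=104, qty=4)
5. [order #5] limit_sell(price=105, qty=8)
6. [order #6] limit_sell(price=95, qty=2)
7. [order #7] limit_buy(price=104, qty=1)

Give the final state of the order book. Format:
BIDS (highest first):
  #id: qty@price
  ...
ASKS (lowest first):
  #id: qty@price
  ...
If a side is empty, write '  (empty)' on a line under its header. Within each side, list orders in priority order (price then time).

Answer: BIDS (highest first):
  #4: 2@104
  #7: 1@104
ASKS (lowest first):
  #5: 8@105

Derivation:
After op 1 [order #1] limit_sell(price=102, qty=1): fills=none; bids=[-] asks=[#1:1@102]
After op 2 [order #2] limit_buy(price=105, qty=3): fills=#2x#1:1@102; bids=[#2:2@105] asks=[-]
After op 3 [order #3] limit_sell(price=101, qty=2): fills=#2x#3:2@105; bids=[-] asks=[-]
After op 4 [order #4] limit_buy(price=104, qty=4): fills=none; bids=[#4:4@104] asks=[-]
After op 5 [order #5] limit_sell(price=105, qty=8): fills=none; bids=[#4:4@104] asks=[#5:8@105]
After op 6 [order #6] limit_sell(price=95, qty=2): fills=#4x#6:2@104; bids=[#4:2@104] asks=[#5:8@105]
After op 7 [order #7] limit_buy(price=104, qty=1): fills=none; bids=[#4:2@104 #7:1@104] asks=[#5:8@105]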